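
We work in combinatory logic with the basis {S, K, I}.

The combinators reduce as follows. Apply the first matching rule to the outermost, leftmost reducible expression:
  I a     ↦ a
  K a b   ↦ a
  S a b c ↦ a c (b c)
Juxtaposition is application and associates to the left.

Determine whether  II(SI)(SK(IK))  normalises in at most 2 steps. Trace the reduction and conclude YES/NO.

Answer: NO — after 2 steps the term is SI(SK(IK)), not yet normal

Reduction:
  start: II(SI)(SK(IK))
  step 1: I(SI)(SK(IK))
  step 2: SI(SK(IK))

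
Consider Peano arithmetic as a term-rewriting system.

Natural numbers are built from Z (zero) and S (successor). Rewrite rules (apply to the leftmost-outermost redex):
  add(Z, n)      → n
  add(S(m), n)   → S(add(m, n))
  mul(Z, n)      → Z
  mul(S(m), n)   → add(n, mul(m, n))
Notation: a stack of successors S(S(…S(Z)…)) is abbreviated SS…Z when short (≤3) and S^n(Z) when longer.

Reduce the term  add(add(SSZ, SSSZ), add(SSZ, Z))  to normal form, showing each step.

Answer: normal form = S^7(Z)  (in 12 steps)

Reduction:
  start: add(add(SSZ, SSSZ), add(SSZ, Z))
  [1] add(S(add(SZ, SSSZ)), add(SSZ, Z))
  [2] S(add(add(SZ, SSSZ), add(SSZ, Z)))
  [3] S(add(S(add(Z, SSSZ)), add(SSZ, Z)))
  [4] S(S(add(add(Z, SSSZ), add(SSZ, Z))))
  [5] S(S(add(SSSZ, add(SSZ, Z))))
  [6] S(S(S(add(SSZ, add(SSZ, Z)))))
  [7] S(S(S(S(add(SZ, add(SSZ, Z))))))
  [8] S(S(S(S(S(add(Z, add(SSZ, Z)))))))
  [9] S(S(S(S(S(add(SSZ, Z))))))
  [10] S(S(S(S(S(S(add(SZ, Z)))))))
  [11] S(S(S(S(S(S(S(add(Z, Z))))))))
  [12] S^7(Z)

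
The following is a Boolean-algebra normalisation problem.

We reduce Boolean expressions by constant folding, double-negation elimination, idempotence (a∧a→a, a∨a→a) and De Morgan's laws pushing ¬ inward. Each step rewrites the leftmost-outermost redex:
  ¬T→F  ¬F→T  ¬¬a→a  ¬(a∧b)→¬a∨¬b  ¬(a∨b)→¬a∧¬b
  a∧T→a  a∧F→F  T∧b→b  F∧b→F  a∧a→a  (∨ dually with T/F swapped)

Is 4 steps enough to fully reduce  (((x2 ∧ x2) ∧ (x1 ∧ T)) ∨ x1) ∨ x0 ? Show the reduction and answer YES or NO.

  start: (((x2 ∧ x2) ∧ (x1 ∧ T)) ∨ x1) ∨ x0
  [1] ((x2 ∧ (x1 ∧ T)) ∨ x1) ∨ x0
  [2] ((x2 ∧ x1) ∨ x1) ∨ x0

Answer: YES — reaches normal form ((x2 ∧ x1) ∨ x1) ∨ x0 in 2 ≤ 4 steps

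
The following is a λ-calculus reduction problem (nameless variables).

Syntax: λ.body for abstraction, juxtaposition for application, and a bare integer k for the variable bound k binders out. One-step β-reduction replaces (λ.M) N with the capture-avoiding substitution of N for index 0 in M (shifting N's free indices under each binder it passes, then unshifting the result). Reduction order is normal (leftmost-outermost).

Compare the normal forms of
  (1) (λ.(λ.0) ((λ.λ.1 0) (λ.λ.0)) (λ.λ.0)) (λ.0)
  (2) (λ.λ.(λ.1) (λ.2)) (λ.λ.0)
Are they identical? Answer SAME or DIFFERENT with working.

Answer: SAME — A ⇓ λ.0, B ⇓ λ.0

Reduction:
Term A:
  start: (λ.(λ.0) ((λ.λ.1 0) (λ.λ.0)) (λ.λ.0)) (λ.0)
  [1] (λ.0) ((λ.λ.1 0) (λ.λ.0)) (λ.λ.0)
  [2] (λ.λ.1 0) (λ.λ.0) (λ.λ.0)
  [3] (λ.(λ.λ.0) 0) (λ.λ.0)
  [4] (λ.λ.0) (λ.λ.0)
  [5] λ.0

Term B:
  start: (λ.λ.(λ.1) (λ.2)) (λ.λ.0)
  [1] λ.(λ.1) (λ.λ.λ.0)
  [2] λ.0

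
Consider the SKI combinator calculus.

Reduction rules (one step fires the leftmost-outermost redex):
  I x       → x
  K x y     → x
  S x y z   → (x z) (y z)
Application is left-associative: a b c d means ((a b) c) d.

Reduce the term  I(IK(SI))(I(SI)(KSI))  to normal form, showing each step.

  start: I(IK(SI))(I(SI)(KSI))
  step 1: IK(SI)(I(SI)(KSI))
  step 2: K(SI)(I(SI)(KSI))
  step 3: SI

Answer: normal form = SI  (in 3 steps)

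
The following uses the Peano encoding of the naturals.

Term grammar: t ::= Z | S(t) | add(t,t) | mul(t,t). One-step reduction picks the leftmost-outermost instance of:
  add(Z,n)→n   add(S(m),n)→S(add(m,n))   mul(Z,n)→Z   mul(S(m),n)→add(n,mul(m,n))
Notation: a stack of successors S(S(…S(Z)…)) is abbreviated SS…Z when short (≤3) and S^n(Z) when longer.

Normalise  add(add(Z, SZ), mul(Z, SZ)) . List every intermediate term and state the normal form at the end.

  start: add(add(Z, SZ), mul(Z, SZ))
  [1] add(SZ, mul(Z, SZ))
  [2] S(add(Z, mul(Z, SZ)))
  [3] S(mul(Z, SZ))
  [4] SZ

Answer: normal form = SZ  (in 4 steps)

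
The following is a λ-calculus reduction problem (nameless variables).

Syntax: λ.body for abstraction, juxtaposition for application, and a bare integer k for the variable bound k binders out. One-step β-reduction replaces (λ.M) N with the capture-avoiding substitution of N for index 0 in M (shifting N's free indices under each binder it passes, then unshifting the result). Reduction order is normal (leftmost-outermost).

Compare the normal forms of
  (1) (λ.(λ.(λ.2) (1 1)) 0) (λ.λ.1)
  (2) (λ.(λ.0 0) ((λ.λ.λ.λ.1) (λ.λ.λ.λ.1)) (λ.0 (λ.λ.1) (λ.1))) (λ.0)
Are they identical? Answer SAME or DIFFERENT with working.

Term A:
  start: (λ.(λ.(λ.2) (1 1)) 0) (λ.λ.1)
  →1  (λ.(λ.λ.λ.1) ((λ.λ.1) (λ.λ.1))) (λ.λ.1)
  →2  (λ.λ.λ.1) ((λ.λ.1) (λ.λ.1))
  →3  λ.λ.1

Term B:
  start: (λ.(λ.0 0) ((λ.λ.λ.λ.1) (λ.λ.λ.λ.1)) (λ.0 (λ.λ.1) (λ.1))) (λ.0)
  →1  (λ.0 0) ((λ.λ.λ.λ.1) (λ.λ.λ.λ.1)) (λ.0 (λ.λ.1) (λ.1))
  →2  (λ.λ.λ.λ.1) (λ.λ.λ.λ.1) ((λ.λ.λ.λ.1) (λ.λ.λ.λ.1)) (λ.0 (λ.λ.1) (λ.1))
  →3  (λ.λ.λ.1) ((λ.λ.λ.λ.1) (λ.λ.λ.λ.1)) (λ.0 (λ.λ.1) (λ.1))
  →4  (λ.λ.1) (λ.0 (λ.λ.1) (λ.1))
  →5  λ.λ.0 (λ.λ.1) (λ.1)

Answer: DIFFERENT — A ⇓ λ.λ.1, B ⇓ λ.λ.0 (λ.λ.1) (λ.1)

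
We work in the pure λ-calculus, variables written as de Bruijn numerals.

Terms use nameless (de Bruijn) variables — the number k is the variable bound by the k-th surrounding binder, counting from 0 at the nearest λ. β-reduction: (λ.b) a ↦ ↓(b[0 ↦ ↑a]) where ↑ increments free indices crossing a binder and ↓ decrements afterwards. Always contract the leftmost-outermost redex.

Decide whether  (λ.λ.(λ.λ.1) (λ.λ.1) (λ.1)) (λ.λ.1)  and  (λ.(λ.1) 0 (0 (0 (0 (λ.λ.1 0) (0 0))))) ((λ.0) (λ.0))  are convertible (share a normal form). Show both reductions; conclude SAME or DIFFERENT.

Answer: DIFFERENT — A ⇓ λ.λ.λ.1, B ⇓ λ.0

Working:
Term A:
  start: (λ.λ.(λ.λ.1) (λ.λ.1) (λ.1)) (λ.λ.1)
  [1] λ.(λ.λ.1) (λ.λ.1) (λ.1)
  [2] λ.(λ.λ.λ.1) (λ.1)
  [3] λ.λ.λ.1

Term B:
  start: (λ.(λ.1) 0 (0 (0 (0 (λ.λ.1 0) (0 0))))) ((λ.0) (λ.0))
  [1] (λ.(λ.0) (λ.0)) ((λ.0) (λ.0)) ((λ.0) (λ.0) ((λ.0) (λ.0) ((λ.0) (λ.0) (λ.λ.1 0) ((λ.0) (λ.0) ((λ.0) (λ.0))))))
  [2] (λ.0) (λ.0) ((λ.0) (λ.0) ((λ.0) (λ.0) ((λ.0) (λ.0) (λ.λ.1 0) ((λ.0) (λ.0) ((λ.0) (λ.0))))))
  [3] (λ.0) ((λ.0) (λ.0) ((λ.0) (λ.0) ((λ.0) (λ.0) (λ.λ.1 0) ((λ.0) (λ.0) ((λ.0) (λ.0))))))
  [4] (λ.0) (λ.0) ((λ.0) (λ.0) ((λ.0) (λ.0) (λ.λ.1 0) ((λ.0) (λ.0) ((λ.0) (λ.0)))))
  [5] (λ.0) ((λ.0) (λ.0) ((λ.0) (λ.0) (λ.λ.1 0) ((λ.0) (λ.0) ((λ.0) (λ.0)))))
  [6] (λ.0) (λ.0) ((λ.0) (λ.0) (λ.λ.1 0) ((λ.0) (λ.0) ((λ.0) (λ.0))))
  [7] (λ.0) ((λ.0) (λ.0) (λ.λ.1 0) ((λ.0) (λ.0) ((λ.0) (λ.0))))
  [8] (λ.0) (λ.0) (λ.λ.1 0) ((λ.0) (λ.0) ((λ.0) (λ.0)))
  [9] (λ.0) (λ.λ.1 0) ((λ.0) (λ.0) ((λ.0) (λ.0)))
  [10] (λ.λ.1 0) ((λ.0) (λ.0) ((λ.0) (λ.0)))
  [11] λ.(λ.0) (λ.0) ((λ.0) (λ.0)) 0
  [12] λ.(λ.0) ((λ.0) (λ.0)) 0
  [13] λ.(λ.0) (λ.0) 0
  [14] λ.(λ.0) 0
  [15] λ.0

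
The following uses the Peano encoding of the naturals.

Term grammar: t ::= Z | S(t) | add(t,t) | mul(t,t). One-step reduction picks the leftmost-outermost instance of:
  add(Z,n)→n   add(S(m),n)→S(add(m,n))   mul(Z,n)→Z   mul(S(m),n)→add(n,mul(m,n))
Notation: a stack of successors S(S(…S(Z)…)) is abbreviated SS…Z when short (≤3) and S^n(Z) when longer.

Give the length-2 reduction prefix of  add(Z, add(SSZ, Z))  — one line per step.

Answer: after 2 steps: S(add(SZ, Z))

Working:
  start: add(Z, add(SSZ, Z))
  [1] add(SSZ, Z)
  [2] S(add(SZ, Z))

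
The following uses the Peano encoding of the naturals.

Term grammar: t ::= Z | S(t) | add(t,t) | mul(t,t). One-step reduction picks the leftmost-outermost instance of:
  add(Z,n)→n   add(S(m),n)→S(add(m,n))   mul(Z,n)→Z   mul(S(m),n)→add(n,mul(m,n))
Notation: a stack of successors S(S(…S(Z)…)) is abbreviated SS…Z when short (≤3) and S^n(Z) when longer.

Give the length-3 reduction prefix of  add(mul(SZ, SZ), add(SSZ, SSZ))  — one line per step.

  start: add(mul(SZ, SZ), add(SSZ, SSZ))
  →1  add(add(SZ, mul(Z, SZ)), add(SSZ, SSZ))
  →2  add(S(add(Z, mul(Z, SZ))), add(SSZ, SSZ))
  →3  S(add(add(Z, mul(Z, SZ)), add(SSZ, SSZ)))

Answer: after 3 steps: S(add(add(Z, mul(Z, SZ)), add(SSZ, SSZ)))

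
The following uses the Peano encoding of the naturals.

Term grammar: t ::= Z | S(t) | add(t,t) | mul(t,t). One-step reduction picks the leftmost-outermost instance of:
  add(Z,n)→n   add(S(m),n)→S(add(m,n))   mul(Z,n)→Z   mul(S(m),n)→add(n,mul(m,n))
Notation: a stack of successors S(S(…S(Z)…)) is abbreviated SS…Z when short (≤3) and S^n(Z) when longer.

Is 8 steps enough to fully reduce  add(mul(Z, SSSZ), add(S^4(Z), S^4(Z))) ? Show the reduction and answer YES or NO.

  start: add(mul(Z, SSSZ), add(S^4(Z), S^4(Z)))
  step 1: add(Z, add(S^4(Z), S^4(Z)))
  step 2: add(S^4(Z), S^4(Z))
  step 3: S(add(SSSZ, S^4(Z)))
  step 4: S(S(add(SSZ, S^4(Z))))
  step 5: S(S(S(add(SZ, S^4(Z)))))
  step 6: S(S(S(S(add(Z, S^4(Z))))))
  step 7: S^8(Z)

Answer: YES — reaches normal form S^8(Z) in 7 ≤ 8 steps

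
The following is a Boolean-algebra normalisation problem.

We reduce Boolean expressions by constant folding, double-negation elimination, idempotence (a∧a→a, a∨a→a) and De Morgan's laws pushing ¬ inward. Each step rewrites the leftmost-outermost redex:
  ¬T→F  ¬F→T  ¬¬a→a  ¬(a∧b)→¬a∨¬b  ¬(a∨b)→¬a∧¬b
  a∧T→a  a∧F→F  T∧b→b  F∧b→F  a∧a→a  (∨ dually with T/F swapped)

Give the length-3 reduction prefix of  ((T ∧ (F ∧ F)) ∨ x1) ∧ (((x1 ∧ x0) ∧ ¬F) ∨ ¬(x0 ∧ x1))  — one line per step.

Answer: after 3 steps: x1 ∧ (((x1 ∧ x0) ∧ ¬F) ∨ ¬(x0 ∧ x1))

Working:
  start: ((T ∧ (F ∧ F)) ∨ x1) ∧ (((x1 ∧ x0) ∧ ¬F) ∨ ¬(x0 ∧ x1))
  [1] ((F ∧ F) ∨ x1) ∧ (((x1 ∧ x0) ∧ ¬F) ∨ ¬(x0 ∧ x1))
  [2] (F ∨ x1) ∧ (((x1 ∧ x0) ∧ ¬F) ∨ ¬(x0 ∧ x1))
  [3] x1 ∧ (((x1 ∧ x0) ∧ ¬F) ∨ ¬(x0 ∧ x1))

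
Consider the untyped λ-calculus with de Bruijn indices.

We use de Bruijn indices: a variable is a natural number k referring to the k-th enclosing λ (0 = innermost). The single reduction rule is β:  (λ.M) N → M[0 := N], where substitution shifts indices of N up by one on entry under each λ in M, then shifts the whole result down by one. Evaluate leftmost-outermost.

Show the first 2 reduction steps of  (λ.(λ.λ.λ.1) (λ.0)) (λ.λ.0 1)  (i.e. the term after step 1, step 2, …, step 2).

Answer: after 2 steps: λ.λ.1

Working:
  start: (λ.(λ.λ.λ.1) (λ.0)) (λ.λ.0 1)
  step 1: (λ.λ.λ.1) (λ.0)
  step 2: λ.λ.1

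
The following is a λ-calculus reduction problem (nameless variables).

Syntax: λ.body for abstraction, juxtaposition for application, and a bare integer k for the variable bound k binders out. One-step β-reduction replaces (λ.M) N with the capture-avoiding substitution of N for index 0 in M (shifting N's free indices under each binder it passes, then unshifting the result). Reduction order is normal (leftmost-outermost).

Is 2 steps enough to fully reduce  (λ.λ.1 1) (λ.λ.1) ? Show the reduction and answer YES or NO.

  start: (λ.λ.1 1) (λ.λ.1)
  step 1: λ.(λ.λ.1) (λ.λ.1)
  step 2: λ.λ.λ.λ.1

Answer: YES — reaches normal form λ.λ.λ.λ.1 in 2 ≤ 2 steps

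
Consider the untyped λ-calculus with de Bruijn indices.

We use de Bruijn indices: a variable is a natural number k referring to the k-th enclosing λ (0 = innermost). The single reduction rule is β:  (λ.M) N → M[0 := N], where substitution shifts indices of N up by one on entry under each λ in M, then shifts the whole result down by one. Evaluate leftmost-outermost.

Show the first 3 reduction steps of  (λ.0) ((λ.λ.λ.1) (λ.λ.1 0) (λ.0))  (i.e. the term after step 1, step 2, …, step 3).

Answer: after 3 steps: λ.λ.0

Reduction:
  start: (λ.0) ((λ.λ.λ.1) (λ.λ.1 0) (λ.0))
  step 1: (λ.λ.λ.1) (λ.λ.1 0) (λ.0)
  step 2: (λ.λ.1) (λ.0)
  step 3: λ.λ.0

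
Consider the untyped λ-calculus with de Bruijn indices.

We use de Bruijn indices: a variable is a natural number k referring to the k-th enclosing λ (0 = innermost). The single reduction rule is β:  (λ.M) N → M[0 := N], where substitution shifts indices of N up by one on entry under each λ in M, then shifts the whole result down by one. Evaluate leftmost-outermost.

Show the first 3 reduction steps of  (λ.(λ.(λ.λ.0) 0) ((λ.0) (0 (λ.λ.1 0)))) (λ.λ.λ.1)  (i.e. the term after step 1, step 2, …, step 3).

  start: (λ.(λ.(λ.λ.0) 0) ((λ.0) (0 (λ.λ.1 0)))) (λ.λ.λ.1)
  →1  (λ.(λ.λ.0) 0) ((λ.0) ((λ.λ.λ.1) (λ.λ.1 0)))
  →2  (λ.λ.0) ((λ.0) ((λ.λ.λ.1) (λ.λ.1 0)))
  →3  λ.0

Answer: after 3 steps: λ.0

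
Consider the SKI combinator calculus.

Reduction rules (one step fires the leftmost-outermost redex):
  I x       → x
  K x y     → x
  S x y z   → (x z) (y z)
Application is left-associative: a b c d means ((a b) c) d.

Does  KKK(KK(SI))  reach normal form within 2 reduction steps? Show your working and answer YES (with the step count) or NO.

Answer: YES — reaches normal form KK in 2 ≤ 2 steps

Working:
  start: KKK(KK(SI))
  step 1: K(KK(SI))
  step 2: KK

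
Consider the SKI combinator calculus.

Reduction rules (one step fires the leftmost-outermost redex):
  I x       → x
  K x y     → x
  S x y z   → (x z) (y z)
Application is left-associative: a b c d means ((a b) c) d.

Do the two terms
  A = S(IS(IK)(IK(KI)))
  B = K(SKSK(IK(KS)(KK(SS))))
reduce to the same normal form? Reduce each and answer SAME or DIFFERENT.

Answer: DIFFERENT — A ⇓ S(SK(K(KI))), B ⇓ K(K(KS))

Derivation:
Term A:
  start: S(IS(IK)(IK(KI)))
  [1] S(S(IK)(IK(KI)))
  [2] S(SK(IK(KI)))
  [3] S(SK(K(KI)))

Term B:
  start: K(SKSK(IK(KS)(KK(SS))))
  [1] K(KK(SK)(IK(KS)(KK(SS))))
  [2] K(K(IK(KS)(KK(SS))))
  [3] K(K(K(KS)(KK(SS))))
  [4] K(K(KS))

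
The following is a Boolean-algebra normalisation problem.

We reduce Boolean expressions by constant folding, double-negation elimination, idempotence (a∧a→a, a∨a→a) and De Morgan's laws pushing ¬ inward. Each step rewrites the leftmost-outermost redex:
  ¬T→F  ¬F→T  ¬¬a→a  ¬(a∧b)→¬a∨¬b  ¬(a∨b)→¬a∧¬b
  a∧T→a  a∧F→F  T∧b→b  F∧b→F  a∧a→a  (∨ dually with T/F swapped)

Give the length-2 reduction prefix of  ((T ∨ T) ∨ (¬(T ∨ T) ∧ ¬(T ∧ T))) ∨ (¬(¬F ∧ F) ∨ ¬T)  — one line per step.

Answer: after 2 steps: T ∨ (¬(¬F ∧ F) ∨ ¬T)

Reduction:
  start: ((T ∨ T) ∨ (¬(T ∨ T) ∧ ¬(T ∧ T))) ∨ (¬(¬F ∧ F) ∨ ¬T)
  [1] (T ∨ (¬(T ∨ T) ∧ ¬(T ∧ T))) ∨ (¬(¬F ∧ F) ∨ ¬T)
  [2] T ∨ (¬(¬F ∧ F) ∨ ¬T)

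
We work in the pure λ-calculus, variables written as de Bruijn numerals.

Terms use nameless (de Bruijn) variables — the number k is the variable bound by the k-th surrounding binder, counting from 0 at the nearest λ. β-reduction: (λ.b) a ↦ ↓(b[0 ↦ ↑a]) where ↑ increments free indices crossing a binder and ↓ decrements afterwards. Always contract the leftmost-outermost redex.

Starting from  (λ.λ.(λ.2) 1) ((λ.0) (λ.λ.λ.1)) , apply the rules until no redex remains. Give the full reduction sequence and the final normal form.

Answer: normal form = λ.λ.λ.λ.1  (in 3 steps)

Working:
  start: (λ.λ.(λ.2) 1) ((λ.0) (λ.λ.λ.1))
  [1] λ.(λ.(λ.0) (λ.λ.λ.1)) ((λ.0) (λ.λ.λ.1))
  [2] λ.(λ.0) (λ.λ.λ.1)
  [3] λ.λ.λ.λ.1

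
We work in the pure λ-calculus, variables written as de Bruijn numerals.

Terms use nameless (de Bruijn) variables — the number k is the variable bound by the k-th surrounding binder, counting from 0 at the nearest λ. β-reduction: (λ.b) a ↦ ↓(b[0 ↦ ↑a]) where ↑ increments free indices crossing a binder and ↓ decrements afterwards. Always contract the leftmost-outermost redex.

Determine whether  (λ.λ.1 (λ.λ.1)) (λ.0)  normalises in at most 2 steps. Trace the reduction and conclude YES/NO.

  start: (λ.λ.1 (λ.λ.1)) (λ.0)
  [1] λ.(λ.0) (λ.λ.1)
  [2] λ.λ.λ.1

Answer: YES — reaches normal form λ.λ.λ.1 in 2 ≤ 2 steps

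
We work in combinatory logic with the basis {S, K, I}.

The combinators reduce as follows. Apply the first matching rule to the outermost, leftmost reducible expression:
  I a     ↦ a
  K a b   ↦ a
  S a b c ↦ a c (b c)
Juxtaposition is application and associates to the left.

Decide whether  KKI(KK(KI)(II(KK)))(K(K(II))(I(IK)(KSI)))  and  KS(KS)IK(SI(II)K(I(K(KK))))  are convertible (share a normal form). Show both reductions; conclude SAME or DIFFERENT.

Answer: SAME — A ⇓ K(KK), B ⇓ K(KK)

Working:
Term A:
  start: KKI(KK(KI)(II(KK)))(K(K(II))(I(IK)(KSI)))
  step 1: K(KK(KI)(II(KK)))(K(K(II))(I(IK)(KSI)))
  step 2: KK(KI)(II(KK))
  step 3: K(II(KK))
  step 4: K(I(KK))
  step 5: K(KK)

Term B:
  start: KS(KS)IK(SI(II)K(I(K(KK))))
  step 1: SIK(SI(II)K(I(K(KK))))
  step 2: I(SI(II)K(I(K(KK))))(K(SI(II)K(I(K(KK)))))
  step 3: SI(II)K(I(K(KK)))(K(SI(II)K(I(K(KK)))))
  step 4: IK(IIK)(I(K(KK)))(K(SI(II)K(I(K(KK)))))
  step 5: K(IIK)(I(K(KK)))(K(SI(II)K(I(K(KK)))))
  step 6: IIK(K(SI(II)K(I(K(KK)))))
  step 7: IK(K(SI(II)K(I(K(KK)))))
  step 8: K(K(SI(II)K(I(K(KK)))))
  step 9: K(K(IK(IIK)(I(K(KK)))))
  step 10: K(K(K(IIK)(I(K(KK)))))
  step 11: K(K(IIK))
  step 12: K(K(IK))
  step 13: K(KK)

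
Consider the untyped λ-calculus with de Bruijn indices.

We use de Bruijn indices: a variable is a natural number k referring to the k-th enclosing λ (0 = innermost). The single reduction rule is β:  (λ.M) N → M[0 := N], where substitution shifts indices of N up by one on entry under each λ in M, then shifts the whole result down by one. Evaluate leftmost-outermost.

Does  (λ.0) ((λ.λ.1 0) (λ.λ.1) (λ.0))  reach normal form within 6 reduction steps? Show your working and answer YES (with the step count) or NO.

Answer: YES — reaches normal form λ.λ.0 in 4 ≤ 6 steps

Derivation:
  start: (λ.0) ((λ.λ.1 0) (λ.λ.1) (λ.0))
  →1  (λ.λ.1 0) (λ.λ.1) (λ.0)
  →2  (λ.(λ.λ.1) 0) (λ.0)
  →3  (λ.λ.1) (λ.0)
  →4  λ.λ.0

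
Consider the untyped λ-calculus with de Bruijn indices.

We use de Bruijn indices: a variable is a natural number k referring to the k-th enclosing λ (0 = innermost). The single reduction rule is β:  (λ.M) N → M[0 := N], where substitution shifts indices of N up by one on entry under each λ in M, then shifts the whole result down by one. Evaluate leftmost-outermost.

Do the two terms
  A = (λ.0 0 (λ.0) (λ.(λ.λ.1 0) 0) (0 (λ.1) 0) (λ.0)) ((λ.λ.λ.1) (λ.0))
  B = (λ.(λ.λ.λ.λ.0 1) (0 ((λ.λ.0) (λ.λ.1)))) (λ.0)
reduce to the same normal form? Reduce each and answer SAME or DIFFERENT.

Answer: DIFFERENT — A ⇓ λ.0, B ⇓ λ.λ.λ.0 1

Derivation:
Term A:
  start: (λ.0 0 (λ.0) (λ.(λ.λ.1 0) 0) (0 (λ.1) 0) (λ.0)) ((λ.λ.λ.1) (λ.0))
  step 1: (λ.λ.λ.1) (λ.0) ((λ.λ.λ.1) (λ.0)) (λ.0) (λ.(λ.λ.1 0) 0) ((λ.λ.λ.1) (λ.0) (λ.(λ.λ.λ.1) (λ.0)) ((λ.λ.λ.1) (λ.0))) (λ.0)
  step 2: (λ.λ.1) ((λ.λ.λ.1) (λ.0)) (λ.0) (λ.(λ.λ.1 0) 0) ((λ.λ.λ.1) (λ.0) (λ.(λ.λ.λ.1) (λ.0)) ((λ.λ.λ.1) (λ.0))) (λ.0)
  step 3: (λ.(λ.λ.λ.1) (λ.0)) (λ.0) (λ.(λ.λ.1 0) 0) ((λ.λ.λ.1) (λ.0) (λ.(λ.λ.λ.1) (λ.0)) ((λ.λ.λ.1) (λ.0))) (λ.0)
  step 4: (λ.λ.λ.1) (λ.0) (λ.(λ.λ.1 0) 0) ((λ.λ.λ.1) (λ.0) (λ.(λ.λ.λ.1) (λ.0)) ((λ.λ.λ.1) (λ.0))) (λ.0)
  step 5: (λ.λ.1) (λ.(λ.λ.1 0) 0) ((λ.λ.λ.1) (λ.0) (λ.(λ.λ.λ.1) (λ.0)) ((λ.λ.λ.1) (λ.0))) (λ.0)
  step 6: (λ.λ.(λ.λ.1 0) 0) ((λ.λ.λ.1) (λ.0) (λ.(λ.λ.λ.1) (λ.0)) ((λ.λ.λ.1) (λ.0))) (λ.0)
  step 7: (λ.(λ.λ.1 0) 0) (λ.0)
  step 8: (λ.λ.1 0) (λ.0)
  step 9: λ.(λ.0) 0
  step 10: λ.0

Term B:
  start: (λ.(λ.λ.λ.λ.0 1) (0 ((λ.λ.0) (λ.λ.1)))) (λ.0)
  step 1: (λ.λ.λ.λ.0 1) ((λ.0) ((λ.λ.0) (λ.λ.1)))
  step 2: λ.λ.λ.0 1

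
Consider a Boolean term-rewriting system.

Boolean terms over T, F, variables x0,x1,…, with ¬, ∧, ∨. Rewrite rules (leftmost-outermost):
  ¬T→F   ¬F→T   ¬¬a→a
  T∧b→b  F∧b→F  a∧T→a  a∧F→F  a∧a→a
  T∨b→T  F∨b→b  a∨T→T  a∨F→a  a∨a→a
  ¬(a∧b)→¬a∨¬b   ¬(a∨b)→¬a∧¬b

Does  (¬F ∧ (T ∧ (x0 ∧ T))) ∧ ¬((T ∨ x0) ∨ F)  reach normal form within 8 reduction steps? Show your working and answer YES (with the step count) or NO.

  start: (¬F ∧ (T ∧ (x0 ∧ T))) ∧ ¬((T ∨ x0) ∨ F)
  →1  (T ∧ (T ∧ (x0 ∧ T))) ∧ ¬((T ∨ x0) ∨ F)
  →2  (T ∧ (x0 ∧ T)) ∧ ¬((T ∨ x0) ∨ F)
  →3  (x0 ∧ T) ∧ ¬((T ∨ x0) ∨ F)
  →4  x0 ∧ ¬((T ∨ x0) ∨ F)
  →5  x0 ∧ (¬(T ∨ x0) ∧ ¬F)
  →6  x0 ∧ ((¬T ∧ ¬x0) ∧ ¬F)
  →7  x0 ∧ ((F ∧ ¬x0) ∧ ¬F)
  →8  x0 ∧ (F ∧ ¬F)

Answer: NO — after 8 steps the term is x0 ∧ (F ∧ ¬F), not yet normal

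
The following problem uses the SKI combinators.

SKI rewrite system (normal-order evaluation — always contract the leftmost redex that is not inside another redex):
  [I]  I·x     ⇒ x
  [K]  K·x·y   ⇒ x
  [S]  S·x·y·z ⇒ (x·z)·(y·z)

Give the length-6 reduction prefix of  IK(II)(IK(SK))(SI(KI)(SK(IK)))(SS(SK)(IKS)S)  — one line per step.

Answer: after 6 steps: SK(IK)(KI(SK(IK)))(SS(SK)(IKS)S)

Working:
  start: IK(II)(IK(SK))(SI(KI)(SK(IK)))(SS(SK)(IKS)S)
  →1  K(II)(IK(SK))(SI(KI)(SK(IK)))(SS(SK)(IKS)S)
  →2  II(SI(KI)(SK(IK)))(SS(SK)(IKS)S)
  →3  I(SI(KI)(SK(IK)))(SS(SK)(IKS)S)
  →4  SI(KI)(SK(IK))(SS(SK)(IKS)S)
  →5  I(SK(IK))(KI(SK(IK)))(SS(SK)(IKS)S)
  →6  SK(IK)(KI(SK(IK)))(SS(SK)(IKS)S)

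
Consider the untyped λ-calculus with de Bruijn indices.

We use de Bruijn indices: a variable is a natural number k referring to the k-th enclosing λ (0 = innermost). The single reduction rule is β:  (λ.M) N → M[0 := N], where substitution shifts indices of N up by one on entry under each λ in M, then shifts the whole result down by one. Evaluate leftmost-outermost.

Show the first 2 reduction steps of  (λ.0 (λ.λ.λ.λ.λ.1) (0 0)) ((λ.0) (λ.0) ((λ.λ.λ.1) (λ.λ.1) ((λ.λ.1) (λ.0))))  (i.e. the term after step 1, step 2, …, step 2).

Answer: after 2 steps: (λ.0) ((λ.λ.λ.1) (λ.λ.1) ((λ.λ.1) (λ.0))) (λ.λ.λ.λ.λ.1) ((λ.0) (λ.0) ((λ.λ.λ.1) (λ.λ.1) ((λ.λ.1) (λ.0))) ((λ.0) (λ.0) ((λ.λ.λ.1) (λ.λ.1) ((λ.λ.1) (λ.0)))))

Derivation:
  start: (λ.0 (λ.λ.λ.λ.λ.1) (0 0)) ((λ.0) (λ.0) ((λ.λ.λ.1) (λ.λ.1) ((λ.λ.1) (λ.0))))
  →1  (λ.0) (λ.0) ((λ.λ.λ.1) (λ.λ.1) ((λ.λ.1) (λ.0))) (λ.λ.λ.λ.λ.1) ((λ.0) (λ.0) ((λ.λ.λ.1) (λ.λ.1) ((λ.λ.1) (λ.0))) ((λ.0) (λ.0) ((λ.λ.λ.1) (λ.λ.1) ((λ.λ.1) (λ.0)))))
  →2  (λ.0) ((λ.λ.λ.1) (λ.λ.1) ((λ.λ.1) (λ.0))) (λ.λ.λ.λ.λ.1) ((λ.0) (λ.0) ((λ.λ.λ.1) (λ.λ.1) ((λ.λ.1) (λ.0))) ((λ.0) (λ.0) ((λ.λ.λ.1) (λ.λ.1) ((λ.λ.1) (λ.0)))))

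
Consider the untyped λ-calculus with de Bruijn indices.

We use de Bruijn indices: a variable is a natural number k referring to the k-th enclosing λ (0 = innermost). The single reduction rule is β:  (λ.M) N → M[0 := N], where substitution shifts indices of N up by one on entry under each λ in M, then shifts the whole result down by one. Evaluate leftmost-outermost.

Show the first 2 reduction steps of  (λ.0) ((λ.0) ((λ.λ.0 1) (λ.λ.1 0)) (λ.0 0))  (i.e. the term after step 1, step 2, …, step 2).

Answer: after 2 steps: (λ.λ.0 1) (λ.λ.1 0) (λ.0 0)

Reduction:
  start: (λ.0) ((λ.0) ((λ.λ.0 1) (λ.λ.1 0)) (λ.0 0))
  →1  (λ.0) ((λ.λ.0 1) (λ.λ.1 0)) (λ.0 0)
  →2  (λ.λ.0 1) (λ.λ.1 0) (λ.0 0)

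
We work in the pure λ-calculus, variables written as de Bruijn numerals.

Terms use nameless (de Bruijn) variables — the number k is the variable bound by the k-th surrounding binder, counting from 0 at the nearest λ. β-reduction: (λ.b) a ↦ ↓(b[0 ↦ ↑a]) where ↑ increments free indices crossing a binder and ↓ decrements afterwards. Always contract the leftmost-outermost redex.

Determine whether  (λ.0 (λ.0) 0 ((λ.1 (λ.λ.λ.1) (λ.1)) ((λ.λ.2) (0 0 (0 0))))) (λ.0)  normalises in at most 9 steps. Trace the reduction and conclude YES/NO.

  start: (λ.0 (λ.0) 0 ((λ.1 (λ.λ.λ.1) (λ.1)) ((λ.λ.2) (0 0 (0 0))))) (λ.0)
  →1  (λ.0) (λ.0) (λ.0) ((λ.(λ.0) (λ.λ.λ.1) (λ.1)) ((λ.λ.λ.0) ((λ.0) (λ.0) ((λ.0) (λ.0)))))
  →2  (λ.0) (λ.0) ((λ.(λ.0) (λ.λ.λ.1) (λ.1)) ((λ.λ.λ.0) ((λ.0) (λ.0) ((λ.0) (λ.0)))))
  →3  (λ.0) ((λ.(λ.0) (λ.λ.λ.1) (λ.1)) ((λ.λ.λ.0) ((λ.0) (λ.0) ((λ.0) (λ.0)))))
  →4  (λ.(λ.0) (λ.λ.λ.1) (λ.1)) ((λ.λ.λ.0) ((λ.0) (λ.0) ((λ.0) (λ.0))))
  →5  (λ.0) (λ.λ.λ.1) (λ.(λ.λ.λ.0) ((λ.0) (λ.0) ((λ.0) (λ.0))))
  →6  (λ.λ.λ.1) (λ.(λ.λ.λ.0) ((λ.0) (λ.0) ((λ.0) (λ.0))))
  →7  λ.λ.1

Answer: YES — reaches normal form λ.λ.1 in 7 ≤ 9 steps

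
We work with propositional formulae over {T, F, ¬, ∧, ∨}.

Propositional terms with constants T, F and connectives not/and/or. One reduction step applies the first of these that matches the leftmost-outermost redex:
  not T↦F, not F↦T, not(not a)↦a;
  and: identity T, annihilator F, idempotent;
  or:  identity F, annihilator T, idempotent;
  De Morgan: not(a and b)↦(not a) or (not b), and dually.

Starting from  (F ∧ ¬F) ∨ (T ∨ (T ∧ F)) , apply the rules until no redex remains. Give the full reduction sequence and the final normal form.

  start: (F ∧ ¬F) ∨ (T ∨ (T ∧ F))
  [1] F ∨ (T ∨ (T ∧ F))
  [2] T ∨ (T ∧ F)
  [3] T

Answer: normal form = T  (in 3 steps)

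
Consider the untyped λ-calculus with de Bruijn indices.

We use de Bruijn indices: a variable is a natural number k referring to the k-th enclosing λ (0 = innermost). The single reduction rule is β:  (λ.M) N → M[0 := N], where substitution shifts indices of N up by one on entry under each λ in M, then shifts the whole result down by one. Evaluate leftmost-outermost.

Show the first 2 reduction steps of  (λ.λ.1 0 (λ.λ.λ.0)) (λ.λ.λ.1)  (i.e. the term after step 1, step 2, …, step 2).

Answer: after 2 steps: λ.(λ.λ.1) (λ.λ.λ.0)

Working:
  start: (λ.λ.1 0 (λ.λ.λ.0)) (λ.λ.λ.1)
  [1] λ.(λ.λ.λ.1) 0 (λ.λ.λ.0)
  [2] λ.(λ.λ.1) (λ.λ.λ.0)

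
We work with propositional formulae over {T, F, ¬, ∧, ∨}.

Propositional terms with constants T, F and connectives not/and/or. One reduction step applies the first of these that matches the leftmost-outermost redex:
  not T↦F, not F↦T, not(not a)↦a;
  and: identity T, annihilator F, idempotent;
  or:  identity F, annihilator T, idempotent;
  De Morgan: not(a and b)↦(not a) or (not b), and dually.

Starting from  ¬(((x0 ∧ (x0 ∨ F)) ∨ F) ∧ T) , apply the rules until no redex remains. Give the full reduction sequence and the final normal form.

  start: ¬(((x0 ∧ (x0 ∨ F)) ∨ F) ∧ T)
  [1] ¬((x0 ∧ (x0 ∨ F)) ∨ F) ∨ ¬T
  [2] (¬(x0 ∧ (x0 ∨ F)) ∧ ¬F) ∨ ¬T
  [3] ((¬x0 ∨ ¬(x0 ∨ F)) ∧ ¬F) ∨ ¬T
  [4] ((¬x0 ∨ (¬x0 ∧ ¬F)) ∧ ¬F) ∨ ¬T
  [5] ((¬x0 ∨ (¬x0 ∧ T)) ∧ ¬F) ∨ ¬T
  [6] ((¬x0 ∨ ¬x0) ∧ ¬F) ∨ ¬T
  [7] (¬x0 ∧ ¬F) ∨ ¬T
  [8] (¬x0 ∧ T) ∨ ¬T
  [9] ¬x0 ∨ ¬T
  [10] ¬x0 ∨ F
  [11] ¬x0

Answer: normal form = ¬x0  (in 11 steps)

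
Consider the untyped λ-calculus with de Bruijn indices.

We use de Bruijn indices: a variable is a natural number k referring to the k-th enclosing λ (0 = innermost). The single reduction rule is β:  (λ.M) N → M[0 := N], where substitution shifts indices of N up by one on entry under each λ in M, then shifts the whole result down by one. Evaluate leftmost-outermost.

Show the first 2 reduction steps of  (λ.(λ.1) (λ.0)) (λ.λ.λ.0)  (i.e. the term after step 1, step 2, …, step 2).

  start: (λ.(λ.1) (λ.0)) (λ.λ.λ.0)
  [1] (λ.λ.λ.λ.0) (λ.0)
  [2] λ.λ.λ.0

Answer: after 2 steps: λ.λ.λ.0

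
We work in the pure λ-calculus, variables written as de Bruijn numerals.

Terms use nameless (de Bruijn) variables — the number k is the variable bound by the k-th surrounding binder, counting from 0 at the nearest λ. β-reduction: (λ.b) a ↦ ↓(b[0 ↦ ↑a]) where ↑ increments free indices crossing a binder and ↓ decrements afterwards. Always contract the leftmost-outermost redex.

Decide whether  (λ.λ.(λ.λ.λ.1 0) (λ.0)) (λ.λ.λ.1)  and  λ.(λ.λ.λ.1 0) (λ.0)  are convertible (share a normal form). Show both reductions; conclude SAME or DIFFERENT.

Term A:
  start: (λ.λ.(λ.λ.λ.1 0) (λ.0)) (λ.λ.λ.1)
  [1] λ.(λ.λ.λ.1 0) (λ.0)
  [2] λ.λ.λ.1 0

Term B:
  start: λ.(λ.λ.λ.1 0) (λ.0)
  [1] λ.λ.λ.1 0

Answer: SAME — A ⇓ λ.λ.λ.1 0, B ⇓ λ.λ.λ.1 0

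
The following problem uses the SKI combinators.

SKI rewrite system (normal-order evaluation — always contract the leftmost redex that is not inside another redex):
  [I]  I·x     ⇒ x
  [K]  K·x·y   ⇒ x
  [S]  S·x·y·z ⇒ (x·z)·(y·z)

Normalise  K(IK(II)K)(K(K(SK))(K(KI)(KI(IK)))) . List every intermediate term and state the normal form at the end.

  start: K(IK(II)K)(K(K(SK))(K(KI)(KI(IK))))
  [1] IK(II)K
  [2] K(II)K
  [3] II
  [4] I

Answer: normal form = I  (in 4 steps)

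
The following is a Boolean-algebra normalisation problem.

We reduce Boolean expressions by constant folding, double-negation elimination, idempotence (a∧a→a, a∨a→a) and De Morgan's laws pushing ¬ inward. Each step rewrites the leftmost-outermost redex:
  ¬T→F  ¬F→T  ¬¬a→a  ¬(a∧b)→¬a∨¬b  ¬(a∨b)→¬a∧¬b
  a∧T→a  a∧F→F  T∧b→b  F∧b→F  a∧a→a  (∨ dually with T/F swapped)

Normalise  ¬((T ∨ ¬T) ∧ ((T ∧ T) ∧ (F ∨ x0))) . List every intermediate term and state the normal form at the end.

  start: ¬((T ∨ ¬T) ∧ ((T ∧ T) ∧ (F ∨ x0)))
  →1  ¬(T ∨ ¬T) ∨ ¬((T ∧ T) ∧ (F ∨ x0))
  →2  (¬T ∧ ¬¬T) ∨ ¬((T ∧ T) ∧ (F ∨ x0))
  →3  (F ∧ ¬¬T) ∨ ¬((T ∧ T) ∧ (F ∨ x0))
  →4  F ∨ ¬((T ∧ T) ∧ (F ∨ x0))
  →5  ¬((T ∧ T) ∧ (F ∨ x0))
  →6  ¬(T ∧ T) ∨ ¬(F ∨ x0)
  →7  (¬T ∨ ¬T) ∨ ¬(F ∨ x0)
  →8  ¬T ∨ ¬(F ∨ x0)
  →9  F ∨ ¬(F ∨ x0)
  →10  ¬(F ∨ x0)
  →11  ¬F ∧ ¬x0
  →12  T ∧ ¬x0
  →13  ¬x0

Answer: normal form = ¬x0  (in 13 steps)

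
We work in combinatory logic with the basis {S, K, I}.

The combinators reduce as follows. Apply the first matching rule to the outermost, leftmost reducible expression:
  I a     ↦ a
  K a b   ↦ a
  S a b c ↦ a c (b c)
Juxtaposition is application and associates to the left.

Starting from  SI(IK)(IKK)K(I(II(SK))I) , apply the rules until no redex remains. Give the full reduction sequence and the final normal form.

Answer: normal form = K  (in 5 steps)

Reduction:
  start: SI(IK)(IKK)K(I(II(SK))I)
  step 1: I(IKK)(IK(IKK))K(I(II(SK))I)
  step 2: IKK(IK(IKK))K(I(II(SK))I)
  step 3: KK(IK(IKK))K(I(II(SK))I)
  step 4: KK(I(II(SK))I)
  step 5: K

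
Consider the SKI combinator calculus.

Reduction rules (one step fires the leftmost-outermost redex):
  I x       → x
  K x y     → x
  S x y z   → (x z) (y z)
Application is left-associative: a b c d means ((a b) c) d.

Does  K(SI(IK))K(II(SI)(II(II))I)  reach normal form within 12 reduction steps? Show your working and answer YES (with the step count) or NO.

  start: K(SI(IK))K(II(SI)(II(II))I)
  [1] SI(IK)(II(SI)(II(II))I)
  [2] I(II(SI)(II(II))I)(IK(II(SI)(II(II))I))
  [3] II(SI)(II(II))I(IK(II(SI)(II(II))I))
  [4] I(SI)(II(II))I(IK(II(SI)(II(II))I))
  [5] SI(II(II))I(IK(II(SI)(II(II))I))
  [6] II(II(II)I)(IK(II(SI)(II(II))I))
  [7] I(II(II)I)(IK(II(SI)(II(II))I))
  [8] II(II)I(IK(II(SI)(II(II))I))
  [9] I(II)I(IK(II(SI)(II(II))I))
  [10] III(IK(II(SI)(II(II))I))
  [11] II(IK(II(SI)(II(II))I))
  [12] I(IK(II(SI)(II(II))I))

Answer: NO — after 12 steps the term is I(IK(II(SI)(II(II))I)), not yet normal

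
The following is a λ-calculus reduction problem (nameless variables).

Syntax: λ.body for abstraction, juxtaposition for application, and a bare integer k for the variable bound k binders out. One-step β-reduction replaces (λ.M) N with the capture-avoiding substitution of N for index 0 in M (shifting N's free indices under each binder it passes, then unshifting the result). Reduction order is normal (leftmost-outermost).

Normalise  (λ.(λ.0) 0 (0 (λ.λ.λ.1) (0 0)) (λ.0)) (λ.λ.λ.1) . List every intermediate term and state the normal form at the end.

Answer: normal form = λ.λ.0  (in 4 steps)

Reduction:
  start: (λ.(λ.0) 0 (0 (λ.λ.λ.1) (0 0)) (λ.0)) (λ.λ.λ.1)
  step 1: (λ.0) (λ.λ.λ.1) ((λ.λ.λ.1) (λ.λ.λ.1) ((λ.λ.λ.1) (λ.λ.λ.1))) (λ.0)
  step 2: (λ.λ.λ.1) ((λ.λ.λ.1) (λ.λ.λ.1) ((λ.λ.λ.1) (λ.λ.λ.1))) (λ.0)
  step 3: (λ.λ.1) (λ.0)
  step 4: λ.λ.0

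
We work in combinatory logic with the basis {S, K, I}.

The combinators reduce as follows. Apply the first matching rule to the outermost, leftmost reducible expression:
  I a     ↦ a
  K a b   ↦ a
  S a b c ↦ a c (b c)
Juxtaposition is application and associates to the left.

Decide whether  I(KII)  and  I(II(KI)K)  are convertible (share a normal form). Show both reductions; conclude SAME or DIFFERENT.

Answer: SAME — A ⇓ I, B ⇓ I

Reduction:
Term A:
  start: I(KII)
  [1] KII
  [2] I

Term B:
  start: I(II(KI)K)
  [1] II(KI)K
  [2] I(KI)K
  [3] KIK
  [4] I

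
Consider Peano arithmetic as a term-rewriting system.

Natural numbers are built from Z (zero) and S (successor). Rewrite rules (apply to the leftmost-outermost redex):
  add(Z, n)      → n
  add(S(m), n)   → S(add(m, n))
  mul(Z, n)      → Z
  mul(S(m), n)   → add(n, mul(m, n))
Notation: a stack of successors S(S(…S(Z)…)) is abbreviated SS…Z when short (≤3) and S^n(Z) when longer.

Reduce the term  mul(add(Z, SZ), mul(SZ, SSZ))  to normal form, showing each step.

  start: mul(add(Z, SZ), mul(SZ, SSZ))
  →1  mul(SZ, mul(SZ, SSZ))
  →2  add(mul(SZ, SSZ), mul(Z, mul(SZ, SSZ)))
  →3  add(add(SSZ, mul(Z, SSZ)), mul(Z, mul(SZ, SSZ)))
  →4  add(S(add(SZ, mul(Z, SSZ))), mul(Z, mul(SZ, SSZ)))
  →5  S(add(add(SZ, mul(Z, SSZ)), mul(Z, mul(SZ, SSZ))))
  →6  S(add(S(add(Z, mul(Z, SSZ))), mul(Z, mul(SZ, SSZ))))
  →7  S(S(add(add(Z, mul(Z, SSZ)), mul(Z, mul(SZ, SSZ)))))
  →8  S(S(add(mul(Z, SSZ), mul(Z, mul(SZ, SSZ)))))
  →9  S(S(add(Z, mul(Z, mul(SZ, SSZ)))))
  →10  S(S(mul(Z, mul(SZ, SSZ))))
  →11  SSZ

Answer: normal form = SSZ  (in 11 steps)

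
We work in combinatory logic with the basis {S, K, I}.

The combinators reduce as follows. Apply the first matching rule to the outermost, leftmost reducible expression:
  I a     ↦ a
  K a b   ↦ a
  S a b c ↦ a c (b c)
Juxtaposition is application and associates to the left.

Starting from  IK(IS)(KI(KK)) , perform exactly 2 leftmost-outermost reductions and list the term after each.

Answer: after 2 steps: IS

Derivation:
  start: IK(IS)(KI(KK))
  →1  K(IS)(KI(KK))
  →2  IS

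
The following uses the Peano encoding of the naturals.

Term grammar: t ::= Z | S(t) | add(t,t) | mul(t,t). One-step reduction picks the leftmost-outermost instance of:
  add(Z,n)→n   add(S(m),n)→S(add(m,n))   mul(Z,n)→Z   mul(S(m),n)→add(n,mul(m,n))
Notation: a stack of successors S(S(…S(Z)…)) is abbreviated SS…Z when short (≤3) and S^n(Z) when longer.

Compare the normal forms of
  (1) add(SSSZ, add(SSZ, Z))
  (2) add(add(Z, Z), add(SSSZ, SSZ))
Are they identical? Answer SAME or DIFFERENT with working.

Term A:
  start: add(SSSZ, add(SSZ, Z))
  [1] S(add(SSZ, add(SSZ, Z)))
  [2] S(S(add(SZ, add(SSZ, Z))))
  [3] S(S(S(add(Z, add(SSZ, Z)))))
  [4] S(S(S(add(SSZ, Z))))
  [5] S(S(S(S(add(SZ, Z)))))
  [6] S(S(S(S(S(add(Z, Z))))))
  [7] S^5(Z)

Term B:
  start: add(add(Z, Z), add(SSSZ, SSZ))
  [1] add(Z, add(SSSZ, SSZ))
  [2] add(SSSZ, SSZ)
  [3] S(add(SSZ, SSZ))
  [4] S(S(add(SZ, SSZ)))
  [5] S(S(S(add(Z, SSZ))))
  [6] S^5(Z)

Answer: SAME — A ⇓ S^5(Z), B ⇓ S^5(Z)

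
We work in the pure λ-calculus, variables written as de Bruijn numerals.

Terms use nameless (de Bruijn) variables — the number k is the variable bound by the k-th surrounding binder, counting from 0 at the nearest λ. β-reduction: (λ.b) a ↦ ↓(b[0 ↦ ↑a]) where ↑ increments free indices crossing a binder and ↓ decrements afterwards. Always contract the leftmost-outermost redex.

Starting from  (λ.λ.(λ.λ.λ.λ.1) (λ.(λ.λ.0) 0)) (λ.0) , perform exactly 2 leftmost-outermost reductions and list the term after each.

Answer: after 2 steps: λ.λ.λ.λ.1

Derivation:
  start: (λ.λ.(λ.λ.λ.λ.1) (λ.(λ.λ.0) 0)) (λ.0)
  step 1: λ.(λ.λ.λ.λ.1) (λ.(λ.λ.0) 0)
  step 2: λ.λ.λ.λ.1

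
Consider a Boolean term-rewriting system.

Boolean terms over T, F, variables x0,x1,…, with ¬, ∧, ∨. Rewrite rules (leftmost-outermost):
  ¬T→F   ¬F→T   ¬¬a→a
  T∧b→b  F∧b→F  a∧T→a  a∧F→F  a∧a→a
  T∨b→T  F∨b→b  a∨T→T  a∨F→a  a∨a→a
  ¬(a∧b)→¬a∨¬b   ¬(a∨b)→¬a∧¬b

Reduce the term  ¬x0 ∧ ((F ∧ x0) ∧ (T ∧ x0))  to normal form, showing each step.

Answer: normal form = F  (in 3 steps)

Reduction:
  start: ¬x0 ∧ ((F ∧ x0) ∧ (T ∧ x0))
  step 1: ¬x0 ∧ (F ∧ (T ∧ x0))
  step 2: ¬x0 ∧ F
  step 3: F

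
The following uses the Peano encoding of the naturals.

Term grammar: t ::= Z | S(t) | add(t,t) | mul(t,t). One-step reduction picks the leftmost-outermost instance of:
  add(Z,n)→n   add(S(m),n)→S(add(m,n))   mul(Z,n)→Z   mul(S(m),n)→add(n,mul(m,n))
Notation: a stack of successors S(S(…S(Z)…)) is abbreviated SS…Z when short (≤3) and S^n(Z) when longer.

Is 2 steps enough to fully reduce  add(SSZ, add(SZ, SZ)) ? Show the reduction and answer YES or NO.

Answer: NO — after 2 steps the term is S(S(add(Z, add(SZ, SZ)))), not yet normal

Derivation:
  start: add(SSZ, add(SZ, SZ))
  →1  S(add(SZ, add(SZ, SZ)))
  →2  S(S(add(Z, add(SZ, SZ))))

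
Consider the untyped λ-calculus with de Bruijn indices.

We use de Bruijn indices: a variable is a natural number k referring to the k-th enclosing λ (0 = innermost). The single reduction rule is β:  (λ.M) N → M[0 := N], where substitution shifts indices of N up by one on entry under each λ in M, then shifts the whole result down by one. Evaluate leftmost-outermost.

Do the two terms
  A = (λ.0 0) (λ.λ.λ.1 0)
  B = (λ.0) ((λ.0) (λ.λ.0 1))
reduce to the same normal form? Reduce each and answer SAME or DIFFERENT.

Term A:
  start: (λ.0 0) (λ.λ.λ.1 0)
  step 1: (λ.λ.λ.1 0) (λ.λ.λ.1 0)
  step 2: λ.λ.1 0

Term B:
  start: (λ.0) ((λ.0) (λ.λ.0 1))
  step 1: (λ.0) (λ.λ.0 1)
  step 2: λ.λ.0 1

Answer: DIFFERENT — A ⇓ λ.λ.1 0, B ⇓ λ.λ.0 1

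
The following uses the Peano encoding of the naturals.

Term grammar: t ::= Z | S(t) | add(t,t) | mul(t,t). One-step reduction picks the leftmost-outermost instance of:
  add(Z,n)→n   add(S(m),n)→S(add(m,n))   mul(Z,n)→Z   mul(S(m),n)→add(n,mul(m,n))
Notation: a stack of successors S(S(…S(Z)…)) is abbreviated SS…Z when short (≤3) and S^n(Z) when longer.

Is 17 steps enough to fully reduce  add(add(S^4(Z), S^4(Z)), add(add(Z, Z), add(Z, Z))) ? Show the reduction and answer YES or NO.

Answer: YES — reaches normal form S^8(Z) in 17 ≤ 17 steps

Working:
  start: add(add(S^4(Z), S^4(Z)), add(add(Z, Z), add(Z, Z)))
  →1  add(S(add(SSSZ, S^4(Z))), add(add(Z, Z), add(Z, Z)))
  →2  S(add(add(SSSZ, S^4(Z)), add(add(Z, Z), add(Z, Z))))
  →3  S(add(S(add(SSZ, S^4(Z))), add(add(Z, Z), add(Z, Z))))
  →4  S(S(add(add(SSZ, S^4(Z)), add(add(Z, Z), add(Z, Z)))))
  →5  S(S(add(S(add(SZ, S^4(Z))), add(add(Z, Z), add(Z, Z)))))
  →6  S(S(S(add(add(SZ, S^4(Z)), add(add(Z, Z), add(Z, Z))))))
  →7  S(S(S(add(S(add(Z, S^4(Z))), add(add(Z, Z), add(Z, Z))))))
  →8  S(S(S(S(add(add(Z, S^4(Z)), add(add(Z, Z), add(Z, Z)))))))
  →9  S(S(S(S(add(S^4(Z), add(add(Z, Z), add(Z, Z)))))))
  →10  S(S(S(S(S(add(SSSZ, add(add(Z, Z), add(Z, Z))))))))
  →11  S(S(S(S(S(S(add(SSZ, add(add(Z, Z), add(Z, Z)))))))))
  →12  S(S(S(S(S(S(S(add(SZ, add(add(Z, Z), add(Z, Z))))))))))
  →13  S(S(S(S(S(S(S(S(add(Z, add(add(Z, Z), add(Z, Z)))))))))))
  →14  S(S(S(S(S(S(S(S(add(add(Z, Z), add(Z, Z))))))))))
  →15  S(S(S(S(S(S(S(S(add(Z, add(Z, Z))))))))))
  →16  S(S(S(S(S(S(S(S(add(Z, Z)))))))))
  →17  S^8(Z)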